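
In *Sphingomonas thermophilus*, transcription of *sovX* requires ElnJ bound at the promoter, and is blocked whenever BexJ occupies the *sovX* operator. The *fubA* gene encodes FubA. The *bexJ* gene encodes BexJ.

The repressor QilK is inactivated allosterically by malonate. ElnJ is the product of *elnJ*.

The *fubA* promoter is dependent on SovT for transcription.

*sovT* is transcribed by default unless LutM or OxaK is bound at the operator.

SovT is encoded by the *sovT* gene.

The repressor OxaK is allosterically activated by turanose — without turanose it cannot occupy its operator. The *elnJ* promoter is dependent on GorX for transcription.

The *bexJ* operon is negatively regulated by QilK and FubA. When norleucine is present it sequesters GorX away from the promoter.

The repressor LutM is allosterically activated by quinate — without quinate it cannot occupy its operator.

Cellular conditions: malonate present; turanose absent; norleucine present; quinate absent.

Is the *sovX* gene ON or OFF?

Malonate is present, so QilK is inactive.
Quinate is absent, so LutM is inactive.
Turanose is absent, so OxaK is inactive.
With no repressor bound, *sovT* is transcribed.
So SovT is produced and active.
No repressor is bound and SovT is active, so *fubA* is transcribed.
So FubA is produced and active.
With repressor FubA bound, *bexJ* is not transcribed.
So BexJ is not produced.
Norleucine is present, so GorX is inactive.
Required activator GorX is absent, so *elnJ* is not transcribed.
So ElnJ is not produced.
Required activator ElnJ is absent, so *sovX* is not transcribed.

OFF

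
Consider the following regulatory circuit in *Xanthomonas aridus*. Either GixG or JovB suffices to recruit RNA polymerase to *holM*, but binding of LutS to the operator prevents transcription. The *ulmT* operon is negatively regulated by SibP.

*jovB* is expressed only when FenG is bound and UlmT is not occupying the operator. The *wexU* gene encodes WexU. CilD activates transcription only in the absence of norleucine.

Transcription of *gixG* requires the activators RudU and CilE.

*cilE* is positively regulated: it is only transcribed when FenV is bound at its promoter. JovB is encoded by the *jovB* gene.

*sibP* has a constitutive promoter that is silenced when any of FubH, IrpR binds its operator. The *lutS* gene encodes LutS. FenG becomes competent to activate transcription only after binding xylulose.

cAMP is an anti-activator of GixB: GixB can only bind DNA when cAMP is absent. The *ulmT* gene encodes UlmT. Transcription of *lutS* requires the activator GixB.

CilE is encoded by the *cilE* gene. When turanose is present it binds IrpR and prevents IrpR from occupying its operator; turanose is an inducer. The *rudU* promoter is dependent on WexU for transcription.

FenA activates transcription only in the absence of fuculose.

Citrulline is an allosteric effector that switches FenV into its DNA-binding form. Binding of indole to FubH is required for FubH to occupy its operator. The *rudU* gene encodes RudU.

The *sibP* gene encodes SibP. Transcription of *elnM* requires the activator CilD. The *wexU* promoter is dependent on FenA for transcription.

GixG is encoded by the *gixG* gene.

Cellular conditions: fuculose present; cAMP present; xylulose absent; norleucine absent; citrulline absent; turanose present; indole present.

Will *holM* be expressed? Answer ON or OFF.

OFF

Fuculose is present, so FenA is inactive.
Required activator FenA is absent, so *wexU* is not transcribed.
So WexU is not produced.
Required activator WexU is absent, so *rudU* is not transcribed.
So RudU is not produced.
Citrulline is absent, so FenV is inactive.
Required activator FenV is absent, so *cilE* is not transcribed.
So CilE is not produced.
Required activator RudU is absent, so *gixG* is not transcribed.
So GixG is not produced.
Indole is present, so FubH is active.
Turanose is present, so IrpR is inactive.
With repressor FubH bound, *sibP* is not transcribed.
So SibP is not produced.
With no repressor bound, *ulmT* is transcribed.
So UlmT is produced and active.
Xylulose is absent, so FenG is inactive.
With repressor UlmT bound, *jovB* is not transcribed.
So JovB is not produced.
cAMP is present, so GixB is inactive.
Required activator GixB is absent, so *lutS* is not transcribed.
So LutS is not produced.
No activator is available at the *holM* promoter, so *holM* is not transcribed.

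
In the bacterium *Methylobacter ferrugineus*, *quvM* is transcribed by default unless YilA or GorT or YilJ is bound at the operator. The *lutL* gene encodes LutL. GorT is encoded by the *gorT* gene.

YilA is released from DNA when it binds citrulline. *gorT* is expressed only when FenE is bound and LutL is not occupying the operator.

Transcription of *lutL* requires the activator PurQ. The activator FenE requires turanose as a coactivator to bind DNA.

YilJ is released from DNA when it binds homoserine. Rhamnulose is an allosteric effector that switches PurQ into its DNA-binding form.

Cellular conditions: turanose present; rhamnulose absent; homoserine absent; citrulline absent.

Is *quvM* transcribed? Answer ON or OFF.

OFF

Citrulline is absent, so YilA is active.
Turanose is present, so FenE is active.
Rhamnulose is absent, so PurQ is inactive.
Required activator PurQ is absent, so *lutL* is not transcribed.
So LutL is not produced.
No repressor is bound and FenE is active, so *gorT* is transcribed.
So GorT is produced and active.
Homoserine is absent, so YilJ is active.
With repressor YilA bound, *quvM* is not transcribed.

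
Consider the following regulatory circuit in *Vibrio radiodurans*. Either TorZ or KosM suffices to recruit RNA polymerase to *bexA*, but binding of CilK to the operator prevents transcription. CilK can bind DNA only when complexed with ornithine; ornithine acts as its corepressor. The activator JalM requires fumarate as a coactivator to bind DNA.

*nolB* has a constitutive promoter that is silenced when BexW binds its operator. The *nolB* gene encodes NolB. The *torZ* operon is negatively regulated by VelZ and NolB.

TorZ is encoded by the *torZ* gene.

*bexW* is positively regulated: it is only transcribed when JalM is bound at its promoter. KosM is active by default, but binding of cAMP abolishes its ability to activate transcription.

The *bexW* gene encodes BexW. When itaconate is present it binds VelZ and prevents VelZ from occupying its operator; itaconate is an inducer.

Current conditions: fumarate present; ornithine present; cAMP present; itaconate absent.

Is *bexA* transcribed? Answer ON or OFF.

OFF

Ornithine is present, so CilK is active.
Itaconate is absent, so VelZ is active.
Fumarate is present, so JalM is active.
No repressor is bound and JalM is active, so *bexW* is transcribed.
So BexW is produced and active.
With repressor BexW bound, *nolB* is not transcribed.
So NolB is not produced.
With repressor VelZ bound, *torZ* is not transcribed.
So TorZ is not produced.
cAMP is present, so KosM is inactive.
With repressor CilK bound, *bexA* is not transcribed.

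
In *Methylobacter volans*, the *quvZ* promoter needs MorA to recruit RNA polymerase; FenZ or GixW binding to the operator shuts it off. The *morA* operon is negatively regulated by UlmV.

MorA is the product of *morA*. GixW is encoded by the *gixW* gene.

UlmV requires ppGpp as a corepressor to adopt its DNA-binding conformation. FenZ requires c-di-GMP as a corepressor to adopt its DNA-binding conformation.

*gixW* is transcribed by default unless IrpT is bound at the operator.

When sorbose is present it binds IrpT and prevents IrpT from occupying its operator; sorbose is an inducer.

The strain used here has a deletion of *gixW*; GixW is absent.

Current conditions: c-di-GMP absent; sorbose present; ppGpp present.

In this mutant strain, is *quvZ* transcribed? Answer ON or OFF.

OFF

c-di-GMP is absent, so FenZ is inactive.
GixW is non-functional in this strain, so it has no effect.
ppGpp is present, so UlmV is active.
With repressor UlmV bound, *morA* is not transcribed.
So MorA is not produced.
Required activator MorA is absent, so *quvZ* is not transcribed.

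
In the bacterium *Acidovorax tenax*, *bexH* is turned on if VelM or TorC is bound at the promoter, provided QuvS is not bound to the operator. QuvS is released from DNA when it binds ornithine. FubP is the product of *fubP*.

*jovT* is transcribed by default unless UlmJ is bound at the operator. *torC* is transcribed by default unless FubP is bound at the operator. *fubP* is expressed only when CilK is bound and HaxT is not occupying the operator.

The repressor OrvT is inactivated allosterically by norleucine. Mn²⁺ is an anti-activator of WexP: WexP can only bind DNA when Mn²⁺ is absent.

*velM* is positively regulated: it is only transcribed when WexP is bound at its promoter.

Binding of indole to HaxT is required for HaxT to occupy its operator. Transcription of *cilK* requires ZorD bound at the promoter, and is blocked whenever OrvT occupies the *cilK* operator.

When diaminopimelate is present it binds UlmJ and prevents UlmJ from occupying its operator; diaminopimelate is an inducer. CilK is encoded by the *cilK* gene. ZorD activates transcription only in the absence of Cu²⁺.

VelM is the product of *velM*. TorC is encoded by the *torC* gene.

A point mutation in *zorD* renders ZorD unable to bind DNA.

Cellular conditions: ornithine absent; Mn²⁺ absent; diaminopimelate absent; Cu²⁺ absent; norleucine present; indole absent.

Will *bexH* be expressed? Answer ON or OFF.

OFF

Ornithine is absent, so QuvS is active.
Mn²⁺ is absent, so WexP is active.
No repressor is bound and WexP is active, so *velM* is transcribed.
So VelM is produced and active.
Indole is absent, so HaxT is inactive.
Norleucine is present, so OrvT is inactive.
ZorD is non-functional in this strain, so it has no effect.
Required activator ZorD is absent, so *cilK* is not transcribed.
So CilK is not produced.
Required activator CilK is absent, so *fubP* is not transcribed.
So FubP is not produced.
With no repressor bound, *torC* is transcribed.
So TorC is produced and active.
With repressor QuvS bound, *bexH* is not transcribed.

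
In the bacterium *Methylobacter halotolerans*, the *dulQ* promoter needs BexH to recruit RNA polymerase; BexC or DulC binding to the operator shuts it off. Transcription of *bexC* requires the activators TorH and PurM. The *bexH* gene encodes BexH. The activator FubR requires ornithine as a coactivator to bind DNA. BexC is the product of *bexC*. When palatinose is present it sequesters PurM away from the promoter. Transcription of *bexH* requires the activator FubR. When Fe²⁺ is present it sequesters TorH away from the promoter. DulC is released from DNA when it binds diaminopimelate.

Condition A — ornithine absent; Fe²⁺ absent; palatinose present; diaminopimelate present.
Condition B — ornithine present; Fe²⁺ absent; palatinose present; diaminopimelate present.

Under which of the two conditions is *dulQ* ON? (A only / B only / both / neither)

B only

Condition A:
Ornithine is absent, so FubR is inactive.
Required activator FubR is absent, so *bexH* is not transcribed.
So BexH is not produced.
Fe²⁺ is absent, so TorH is active.
Palatinose is present, so PurM is inactive.
Required activator PurM is absent, so *bexC* is not transcribed.
So BexC is not produced.
Diaminopimelate is present, so DulC is inactive.
Required activator BexH is absent, so *dulQ* is not transcribed.
→ *dulQ* is OFF in A.
Condition B:
Ornithine is present, so FubR is active.
No repressor is bound and FubR is active, so *bexH* is transcribed.
So BexH is produced and active.
Fe²⁺ is absent, so TorH is active.
Palatinose is present, so PurM is inactive.
Required activator PurM is absent, so *bexC* is not transcribed.
So BexC is not produced.
Diaminopimelate is present, so DulC is inactive.
No repressor is bound and BexH is active, so *dulQ* is transcribed.
→ *dulQ* is ON in B.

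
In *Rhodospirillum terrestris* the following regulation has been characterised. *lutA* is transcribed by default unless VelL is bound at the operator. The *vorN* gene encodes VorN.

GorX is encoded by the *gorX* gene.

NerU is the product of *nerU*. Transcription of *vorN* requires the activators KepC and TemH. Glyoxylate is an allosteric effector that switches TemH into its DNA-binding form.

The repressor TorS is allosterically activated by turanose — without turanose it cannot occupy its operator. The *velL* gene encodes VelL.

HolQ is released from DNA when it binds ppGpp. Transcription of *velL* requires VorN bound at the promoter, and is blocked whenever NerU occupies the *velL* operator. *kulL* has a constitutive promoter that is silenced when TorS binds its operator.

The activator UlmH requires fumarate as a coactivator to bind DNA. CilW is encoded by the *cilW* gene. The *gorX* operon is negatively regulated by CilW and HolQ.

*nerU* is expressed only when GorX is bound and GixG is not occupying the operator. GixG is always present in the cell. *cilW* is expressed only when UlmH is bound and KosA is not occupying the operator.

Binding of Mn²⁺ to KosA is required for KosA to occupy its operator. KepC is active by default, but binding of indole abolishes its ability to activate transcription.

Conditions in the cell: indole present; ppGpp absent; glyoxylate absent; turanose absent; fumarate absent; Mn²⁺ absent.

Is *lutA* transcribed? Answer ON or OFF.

Mn²⁺ is absent, so KosA is inactive.
Fumarate is absent, so UlmH is inactive.
Required activator UlmH is absent, so *cilW* is not transcribed.
So CilW is not produced.
ppGpp is absent, so HolQ is active.
With repressor HolQ bound, *gorX* is not transcribed.
So GorX is not produced.
GixG is produced constitutively and is active.
With repressor GixG bound, *nerU* is not transcribed.
So NerU is not produced.
Indole is present, so KepC is inactive.
Glyoxylate is absent, so TemH is inactive.
Required activator KepC is absent, so *vorN* is not transcribed.
So VorN is not produced.
Required activator VorN is absent, so *velL* is not transcribed.
So VelL is not produced.
With no repressor bound, *lutA* is transcribed.

ON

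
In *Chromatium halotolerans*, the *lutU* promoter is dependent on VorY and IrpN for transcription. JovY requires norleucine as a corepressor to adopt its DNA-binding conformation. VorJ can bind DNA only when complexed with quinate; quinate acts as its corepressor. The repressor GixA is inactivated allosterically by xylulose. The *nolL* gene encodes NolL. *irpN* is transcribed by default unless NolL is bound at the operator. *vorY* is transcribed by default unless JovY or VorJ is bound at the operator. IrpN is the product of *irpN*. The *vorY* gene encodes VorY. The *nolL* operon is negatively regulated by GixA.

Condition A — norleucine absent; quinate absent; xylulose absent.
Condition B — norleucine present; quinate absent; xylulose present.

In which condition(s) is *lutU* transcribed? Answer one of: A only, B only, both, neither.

Condition A:
Norleucine is absent, so JovY is inactive.
Quinate is absent, so VorJ is inactive.
With no repressor bound, *vorY* is transcribed.
So VorY is produced and active.
Xylulose is absent, so GixA is active.
With repressor GixA bound, *nolL* is not transcribed.
So NolL is not produced.
With no repressor bound, *irpN* is transcribed.
So IrpN is produced and active.
No repressor is bound and VorY and IrpN are active, so *lutU* is transcribed.
→ *lutU* is ON in A.
Condition B:
Norleucine is present, so JovY is active.
Quinate is absent, so VorJ is inactive.
With repressor JovY bound, *vorY* is not transcribed.
So VorY is not produced.
Xylulose is present, so GixA is inactive.
With no repressor bound, *nolL* is transcribed.
So NolL is produced and active.
With repressor NolL bound, *irpN* is not transcribed.
So IrpN is not produced.
Required activator VorY is absent, so *lutU* is not transcribed.
→ *lutU* is OFF in B.

A only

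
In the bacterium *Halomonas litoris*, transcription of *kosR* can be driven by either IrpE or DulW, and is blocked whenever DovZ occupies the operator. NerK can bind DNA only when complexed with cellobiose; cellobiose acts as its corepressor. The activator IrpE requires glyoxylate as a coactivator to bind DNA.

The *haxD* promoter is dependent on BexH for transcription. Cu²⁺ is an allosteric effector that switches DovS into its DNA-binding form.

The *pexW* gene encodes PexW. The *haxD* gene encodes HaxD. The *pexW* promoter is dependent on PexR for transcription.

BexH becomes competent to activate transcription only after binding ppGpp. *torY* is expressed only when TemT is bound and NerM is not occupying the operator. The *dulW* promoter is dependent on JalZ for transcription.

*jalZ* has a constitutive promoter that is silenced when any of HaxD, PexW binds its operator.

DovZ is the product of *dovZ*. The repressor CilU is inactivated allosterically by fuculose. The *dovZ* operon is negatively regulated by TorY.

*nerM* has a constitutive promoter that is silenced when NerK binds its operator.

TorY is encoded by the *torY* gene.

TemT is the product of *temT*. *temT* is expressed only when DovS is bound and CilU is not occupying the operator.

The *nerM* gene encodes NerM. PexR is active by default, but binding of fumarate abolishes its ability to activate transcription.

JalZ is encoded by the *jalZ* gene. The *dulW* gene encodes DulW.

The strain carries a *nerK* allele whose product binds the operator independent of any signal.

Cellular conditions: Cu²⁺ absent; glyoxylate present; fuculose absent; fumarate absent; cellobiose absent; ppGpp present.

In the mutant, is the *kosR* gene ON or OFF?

OFF

Glyoxylate is present, so IrpE is active.
Cu²⁺ is absent, so DovS is inactive.
Fuculose is absent, so CilU is active.
With repressor CilU bound, *temT* is not transcribed.
So TemT is not produced.
NerK is constitutively active in this strain.
With repressor NerK bound, *nerM* is not transcribed.
So NerM is not produced.
Required activator TemT is absent, so *torY* is not transcribed.
So TorY is not produced.
With no repressor bound, *dovZ* is transcribed.
So DovZ is produced and active.
ppGpp is present, so BexH is active.
No repressor is bound and BexH is active, so *haxD* is transcribed.
So HaxD is produced and active.
Fumarate is absent, so PexR is active.
No repressor is bound and PexR is active, so *pexW* is transcribed.
So PexW is produced and active.
With repressor HaxD bound, *jalZ* is not transcribed.
So JalZ is not produced.
Required activator JalZ is absent, so *dulW* is not transcribed.
So DulW is not produced.
With repressor DovZ bound, *kosR* is not transcribed.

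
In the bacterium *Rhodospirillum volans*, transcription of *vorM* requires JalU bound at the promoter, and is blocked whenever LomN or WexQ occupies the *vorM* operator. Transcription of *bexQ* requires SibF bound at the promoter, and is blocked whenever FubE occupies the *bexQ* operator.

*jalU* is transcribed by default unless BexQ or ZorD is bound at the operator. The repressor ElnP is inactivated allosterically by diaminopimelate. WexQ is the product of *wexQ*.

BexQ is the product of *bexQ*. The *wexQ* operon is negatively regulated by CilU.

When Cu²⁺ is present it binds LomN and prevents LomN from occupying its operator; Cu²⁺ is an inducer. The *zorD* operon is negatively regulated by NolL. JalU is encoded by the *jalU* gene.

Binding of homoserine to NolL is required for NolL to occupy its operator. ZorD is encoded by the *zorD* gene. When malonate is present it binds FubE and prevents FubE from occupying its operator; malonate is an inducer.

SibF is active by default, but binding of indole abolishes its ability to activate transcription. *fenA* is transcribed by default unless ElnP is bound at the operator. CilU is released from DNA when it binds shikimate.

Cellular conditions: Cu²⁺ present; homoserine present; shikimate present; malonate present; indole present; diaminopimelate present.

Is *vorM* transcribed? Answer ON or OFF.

OFF

Cu²⁺ is present, so LomN is inactive.
Shikimate is present, so CilU is inactive.
With no repressor bound, *wexQ* is transcribed.
So WexQ is produced and active.
Indole is present, so SibF is inactive.
Malonate is present, so FubE is inactive.
Required activator SibF is absent, so *bexQ* is not transcribed.
So BexQ is not produced.
Homoserine is present, so NolL is active.
With repressor NolL bound, *zorD* is not transcribed.
So ZorD is not produced.
With no repressor bound, *jalU* is transcribed.
So JalU is produced and active.
With repressor WexQ bound, *vorM* is not transcribed.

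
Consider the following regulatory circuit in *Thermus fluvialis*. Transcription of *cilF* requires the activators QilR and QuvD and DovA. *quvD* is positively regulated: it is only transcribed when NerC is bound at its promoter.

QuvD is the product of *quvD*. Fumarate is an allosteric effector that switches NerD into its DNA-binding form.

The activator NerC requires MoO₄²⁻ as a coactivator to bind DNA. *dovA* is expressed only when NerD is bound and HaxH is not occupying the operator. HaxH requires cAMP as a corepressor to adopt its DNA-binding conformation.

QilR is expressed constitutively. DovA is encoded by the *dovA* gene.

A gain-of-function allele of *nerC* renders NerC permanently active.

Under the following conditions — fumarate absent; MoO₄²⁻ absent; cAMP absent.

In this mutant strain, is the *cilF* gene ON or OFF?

QilR is produced constitutively and is active.
NerC is constitutively active in this strain.
No repressor is bound and NerC is active, so *quvD* is transcribed.
So QuvD is produced and active.
cAMP is absent, so HaxH is inactive.
Fumarate is absent, so NerD is inactive.
Required activator NerD is absent, so *dovA* is not transcribed.
So DovA is not produced.
Required activator DovA is absent, so *cilF* is not transcribed.

OFF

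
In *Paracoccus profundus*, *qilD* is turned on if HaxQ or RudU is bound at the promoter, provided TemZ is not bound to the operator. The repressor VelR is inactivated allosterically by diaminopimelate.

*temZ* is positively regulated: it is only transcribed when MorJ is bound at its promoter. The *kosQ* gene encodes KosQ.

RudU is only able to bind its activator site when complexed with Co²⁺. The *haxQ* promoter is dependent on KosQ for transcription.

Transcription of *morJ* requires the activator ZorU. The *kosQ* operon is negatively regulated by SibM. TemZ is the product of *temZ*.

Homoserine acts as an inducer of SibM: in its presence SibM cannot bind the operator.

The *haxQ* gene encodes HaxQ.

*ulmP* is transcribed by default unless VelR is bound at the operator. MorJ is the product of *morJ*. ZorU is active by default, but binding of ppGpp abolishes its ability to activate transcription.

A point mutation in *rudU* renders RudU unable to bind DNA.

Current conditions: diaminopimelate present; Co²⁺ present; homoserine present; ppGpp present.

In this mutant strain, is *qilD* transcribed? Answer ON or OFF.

Homoserine is present, so SibM is inactive.
With no repressor bound, *kosQ* is transcribed.
So KosQ is produced and active.
No repressor is bound and KosQ is active, so *haxQ* is transcribed.
So HaxQ is produced and active.
RudU is non-functional in this strain, so it has no effect.
ppGpp is present, so ZorU is inactive.
Required activator ZorU is absent, so *morJ* is not transcribed.
So MorJ is not produced.
Required activator MorJ is absent, so *temZ* is not transcribed.
So TemZ is not produced.
Activator HaxQ is present, so *qilD* is transcribed.

ON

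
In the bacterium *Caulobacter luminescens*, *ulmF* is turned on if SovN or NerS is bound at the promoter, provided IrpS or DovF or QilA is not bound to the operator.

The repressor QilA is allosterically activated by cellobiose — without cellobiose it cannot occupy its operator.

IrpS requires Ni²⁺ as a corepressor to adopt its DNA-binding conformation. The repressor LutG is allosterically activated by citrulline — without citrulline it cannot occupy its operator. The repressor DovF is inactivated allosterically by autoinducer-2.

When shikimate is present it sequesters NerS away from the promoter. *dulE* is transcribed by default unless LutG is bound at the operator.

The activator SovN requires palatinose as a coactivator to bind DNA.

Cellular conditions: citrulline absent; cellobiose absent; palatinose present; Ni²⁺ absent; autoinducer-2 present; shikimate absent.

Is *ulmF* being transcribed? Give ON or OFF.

Ni²⁺ is absent, so IrpS is inactive.
Palatinose is present, so SovN is active.
Autoinducer-2 is present, so DovF is inactive.
Cellobiose is absent, so QilA is inactive.
Shikimate is absent, so NerS is active.
Activator SovN is present, so *ulmF* is transcribed.

ON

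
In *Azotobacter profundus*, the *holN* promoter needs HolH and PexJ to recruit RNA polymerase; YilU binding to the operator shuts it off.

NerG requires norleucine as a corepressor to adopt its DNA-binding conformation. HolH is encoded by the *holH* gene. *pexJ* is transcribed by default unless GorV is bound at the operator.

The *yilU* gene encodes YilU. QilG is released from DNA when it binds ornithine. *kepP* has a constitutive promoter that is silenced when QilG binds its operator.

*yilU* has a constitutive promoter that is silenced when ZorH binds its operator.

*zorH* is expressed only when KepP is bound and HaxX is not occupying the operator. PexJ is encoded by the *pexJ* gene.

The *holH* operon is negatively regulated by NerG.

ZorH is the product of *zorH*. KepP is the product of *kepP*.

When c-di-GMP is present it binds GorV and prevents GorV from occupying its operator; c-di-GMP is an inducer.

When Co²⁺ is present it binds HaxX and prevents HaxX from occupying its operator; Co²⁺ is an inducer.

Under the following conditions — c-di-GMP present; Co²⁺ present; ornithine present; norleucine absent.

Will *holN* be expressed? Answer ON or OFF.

ON

Norleucine is absent, so NerG is inactive.
With no repressor bound, *holH* is transcribed.
So HolH is produced and active.
Co²⁺ is present, so HaxX is inactive.
Ornithine is present, so QilG is inactive.
With no repressor bound, *kepP* is transcribed.
So KepP is produced and active.
No repressor is bound and KepP is active, so *zorH* is transcribed.
So ZorH is produced and active.
With repressor ZorH bound, *yilU* is not transcribed.
So YilU is not produced.
c-di-GMP is present, so GorV is inactive.
With no repressor bound, *pexJ* is transcribed.
So PexJ is produced and active.
No repressor is bound and HolH and PexJ are active, so *holN* is transcribed.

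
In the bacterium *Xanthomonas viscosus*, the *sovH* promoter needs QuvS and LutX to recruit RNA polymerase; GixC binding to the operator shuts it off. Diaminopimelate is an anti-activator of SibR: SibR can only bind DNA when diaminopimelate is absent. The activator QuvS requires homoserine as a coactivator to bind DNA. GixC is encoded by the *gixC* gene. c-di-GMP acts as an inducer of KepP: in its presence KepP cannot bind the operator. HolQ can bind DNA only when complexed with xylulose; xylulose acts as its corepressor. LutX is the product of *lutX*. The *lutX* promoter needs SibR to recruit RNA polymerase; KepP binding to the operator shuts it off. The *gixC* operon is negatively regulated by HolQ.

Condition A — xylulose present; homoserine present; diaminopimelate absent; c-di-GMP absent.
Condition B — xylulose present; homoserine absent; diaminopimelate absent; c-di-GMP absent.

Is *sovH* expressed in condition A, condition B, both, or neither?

Condition A:
Xylulose is present, so HolQ is active.
With repressor HolQ bound, *gixC* is not transcribed.
So GixC is not produced.
Homoserine is present, so QuvS is active.
Diaminopimelate is absent, so SibR is active.
c-di-GMP is absent, so KepP is active.
With repressor KepP bound, *lutX* is not transcribed.
So LutX is not produced.
Required activator LutX is absent, so *sovH* is not transcribed.
→ *sovH* is OFF in A.
Condition B:
Xylulose is present, so HolQ is active.
With repressor HolQ bound, *gixC* is not transcribed.
So GixC is not produced.
Homoserine is absent, so QuvS is inactive.
Diaminopimelate is absent, so SibR is active.
c-di-GMP is absent, so KepP is active.
With repressor KepP bound, *lutX* is not transcribed.
So LutX is not produced.
Required activator QuvS is absent, so *sovH* is not transcribed.
→ *sovH* is OFF in B.

neither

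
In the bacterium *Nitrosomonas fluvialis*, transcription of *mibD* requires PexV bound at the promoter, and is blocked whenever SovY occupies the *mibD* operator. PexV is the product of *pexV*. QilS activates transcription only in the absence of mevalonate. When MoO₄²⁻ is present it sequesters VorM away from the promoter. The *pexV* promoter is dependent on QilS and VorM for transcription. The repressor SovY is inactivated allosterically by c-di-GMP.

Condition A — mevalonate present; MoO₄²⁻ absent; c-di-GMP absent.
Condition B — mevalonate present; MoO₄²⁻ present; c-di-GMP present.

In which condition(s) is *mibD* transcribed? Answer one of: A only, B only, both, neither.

neither

Condition A:
Mevalonate is present, so QilS is inactive.
MoO₄²⁻ is absent, so VorM is active.
Required activator QilS is absent, so *pexV* is not transcribed.
So PexV is not produced.
c-di-GMP is absent, so SovY is active.
With repressor SovY bound, *mibD* is not transcribed.
→ *mibD* is OFF in A.
Condition B:
Mevalonate is present, so QilS is inactive.
MoO₄²⁻ is present, so VorM is inactive.
Required activator QilS is absent, so *pexV* is not transcribed.
So PexV is not produced.
c-di-GMP is present, so SovY is inactive.
Required activator PexV is absent, so *mibD* is not transcribed.
→ *mibD* is OFF in B.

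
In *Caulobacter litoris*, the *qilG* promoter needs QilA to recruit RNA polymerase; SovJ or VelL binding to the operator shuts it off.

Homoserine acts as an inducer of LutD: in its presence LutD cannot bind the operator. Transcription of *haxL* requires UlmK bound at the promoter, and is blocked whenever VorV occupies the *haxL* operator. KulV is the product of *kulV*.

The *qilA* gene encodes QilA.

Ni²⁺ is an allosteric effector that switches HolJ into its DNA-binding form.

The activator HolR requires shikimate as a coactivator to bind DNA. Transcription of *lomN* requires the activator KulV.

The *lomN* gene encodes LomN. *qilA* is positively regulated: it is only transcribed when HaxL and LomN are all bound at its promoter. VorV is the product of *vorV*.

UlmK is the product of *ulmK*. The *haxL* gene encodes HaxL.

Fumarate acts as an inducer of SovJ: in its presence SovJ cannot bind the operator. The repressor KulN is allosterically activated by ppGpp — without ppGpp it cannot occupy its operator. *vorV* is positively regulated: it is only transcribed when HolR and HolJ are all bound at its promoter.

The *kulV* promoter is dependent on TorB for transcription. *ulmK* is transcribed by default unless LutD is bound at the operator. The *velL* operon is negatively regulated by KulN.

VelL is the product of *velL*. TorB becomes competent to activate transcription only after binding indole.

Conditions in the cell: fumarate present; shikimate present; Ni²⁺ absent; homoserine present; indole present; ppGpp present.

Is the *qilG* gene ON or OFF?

ON

Fumarate is present, so SovJ is inactive.
Shikimate is present, so HolR is active.
Ni²⁺ is absent, so HolJ is inactive.
Required activator HolJ is absent, so *vorV* is not transcribed.
So VorV is not produced.
Homoserine is present, so LutD is inactive.
With no repressor bound, *ulmK* is transcribed.
So UlmK is produced and active.
No repressor is bound and UlmK is active, so *haxL* is transcribed.
So HaxL is produced and active.
Indole is present, so TorB is active.
No repressor is bound and TorB is active, so *kulV* is transcribed.
So KulV is produced and active.
No repressor is bound and KulV is active, so *lomN* is transcribed.
So LomN is produced and active.
No repressor is bound and HaxL and LomN are active, so *qilA* is transcribed.
So QilA is produced and active.
ppGpp is present, so KulN is active.
With repressor KulN bound, *velL* is not transcribed.
So VelL is not produced.
No repressor is bound and QilA is active, so *qilG* is transcribed.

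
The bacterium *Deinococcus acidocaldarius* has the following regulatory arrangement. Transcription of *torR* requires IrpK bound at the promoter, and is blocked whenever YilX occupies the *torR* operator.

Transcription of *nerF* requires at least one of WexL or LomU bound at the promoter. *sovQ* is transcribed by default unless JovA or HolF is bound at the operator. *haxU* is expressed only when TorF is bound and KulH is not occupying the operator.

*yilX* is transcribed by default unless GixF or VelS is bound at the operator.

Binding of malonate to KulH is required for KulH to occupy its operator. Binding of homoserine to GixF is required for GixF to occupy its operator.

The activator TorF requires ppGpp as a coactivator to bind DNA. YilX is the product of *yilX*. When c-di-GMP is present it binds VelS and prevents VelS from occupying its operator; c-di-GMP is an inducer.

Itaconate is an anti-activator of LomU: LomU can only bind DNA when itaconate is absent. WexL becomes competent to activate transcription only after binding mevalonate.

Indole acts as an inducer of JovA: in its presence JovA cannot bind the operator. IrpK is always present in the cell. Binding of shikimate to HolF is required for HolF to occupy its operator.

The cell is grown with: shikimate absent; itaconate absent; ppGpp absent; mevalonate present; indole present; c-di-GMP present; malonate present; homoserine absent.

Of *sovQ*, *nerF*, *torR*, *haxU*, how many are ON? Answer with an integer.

2

Indole is present, so JovA is inactive.
Shikimate is absent, so HolF is inactive.
With no repressor bound, *sovQ* is transcribed.
→ *sovQ* is ON.
Mevalonate is present, so WexL is active.
Itaconate is absent, so LomU is active.
Activator WexL is present, so *nerF* is transcribed.
→ *nerF* is ON.
Homoserine is absent, so GixF is inactive.
c-di-GMP is present, so VelS is inactive.
With no repressor bound, *yilX* is transcribed.
So YilX is produced and active.
IrpK is produced constitutively and is active.
With repressor YilX bound, *torR* is not transcribed.
→ *torR* is OFF.
ppGpp is absent, so TorF is inactive.
Malonate is present, so KulH is active.
With repressor KulH bound, *haxU* is not transcribed.
→ *haxU* is OFF.
2 of the 4 genes are transcribed.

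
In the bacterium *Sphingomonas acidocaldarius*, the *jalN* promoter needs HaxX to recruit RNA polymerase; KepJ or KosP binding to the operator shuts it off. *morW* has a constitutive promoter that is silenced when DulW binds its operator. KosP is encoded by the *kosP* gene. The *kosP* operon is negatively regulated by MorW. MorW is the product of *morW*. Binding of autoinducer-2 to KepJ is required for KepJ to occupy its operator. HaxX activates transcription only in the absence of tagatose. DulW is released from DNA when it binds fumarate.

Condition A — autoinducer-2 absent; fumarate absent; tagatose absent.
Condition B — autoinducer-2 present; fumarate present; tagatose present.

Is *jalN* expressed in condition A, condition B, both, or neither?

Condition A:
Autoinducer-2 is absent, so KepJ is inactive.
Fumarate is absent, so DulW is active.
With repressor DulW bound, *morW* is not transcribed.
So MorW is not produced.
With no repressor bound, *kosP* is transcribed.
So KosP is produced and active.
Tagatose is absent, so HaxX is active.
With repressor KosP bound, *jalN* is not transcribed.
→ *jalN* is OFF in A.
Condition B:
Autoinducer-2 is present, so KepJ is active.
Fumarate is present, so DulW is inactive.
With no repressor bound, *morW* is transcribed.
So MorW is produced and active.
With repressor MorW bound, *kosP* is not transcribed.
So KosP is not produced.
Tagatose is present, so HaxX is inactive.
With repressor KepJ bound, *jalN* is not transcribed.
→ *jalN* is OFF in B.

neither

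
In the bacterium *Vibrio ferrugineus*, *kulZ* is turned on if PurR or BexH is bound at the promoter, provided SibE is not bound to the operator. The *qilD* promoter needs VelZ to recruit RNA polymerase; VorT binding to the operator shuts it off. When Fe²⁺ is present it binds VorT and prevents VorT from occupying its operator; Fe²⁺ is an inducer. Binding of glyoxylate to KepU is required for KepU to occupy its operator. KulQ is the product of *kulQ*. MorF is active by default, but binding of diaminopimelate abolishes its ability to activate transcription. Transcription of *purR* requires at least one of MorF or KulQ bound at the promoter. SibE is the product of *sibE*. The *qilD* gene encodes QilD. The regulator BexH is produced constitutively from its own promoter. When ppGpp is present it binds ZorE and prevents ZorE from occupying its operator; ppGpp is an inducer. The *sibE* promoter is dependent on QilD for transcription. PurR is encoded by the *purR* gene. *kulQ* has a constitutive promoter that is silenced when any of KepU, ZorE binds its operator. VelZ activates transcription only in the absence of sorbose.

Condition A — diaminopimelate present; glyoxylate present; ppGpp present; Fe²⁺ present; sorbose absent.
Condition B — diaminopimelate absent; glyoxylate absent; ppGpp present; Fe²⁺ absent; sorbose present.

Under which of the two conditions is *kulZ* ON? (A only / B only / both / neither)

Condition A:
Diaminopimelate is present, so MorF is inactive.
Glyoxylate is present, so KepU is active.
ppGpp is present, so ZorE is inactive.
With repressor KepU bound, *kulQ* is not transcribed.
So KulQ is not produced.
No activator is available at the *purR* promoter, so *purR* is not transcribed.
So PurR is not produced.
Fe²⁺ is present, so VorT is inactive.
Sorbose is absent, so VelZ is active.
No repressor is bound and VelZ is active, so *qilD* is transcribed.
So QilD is produced and active.
No repressor is bound and QilD is active, so *sibE* is transcribed.
So SibE is produced and active.
BexH is produced constitutively and is active.
With repressor SibE bound, *kulZ* is not transcribed.
→ *kulZ* is OFF in A.
Condition B:
Diaminopimelate is absent, so MorF is active.
Glyoxylate is absent, so KepU is inactive.
ppGpp is present, so ZorE is inactive.
With no repressor bound, *kulQ* is transcribed.
So KulQ is produced and active.
Activator MorF is present, so *purR* is transcribed.
So PurR is produced and active.
Fe²⁺ is absent, so VorT is active.
Sorbose is present, so VelZ is inactive.
With repressor VorT bound, *qilD* is not transcribed.
So QilD is not produced.
Required activator QilD is absent, so *sibE* is not transcribed.
So SibE is not produced.
BexH is produced constitutively and is active.
Activator PurR is present, so *kulZ* is transcribed.
→ *kulZ* is ON in B.

B only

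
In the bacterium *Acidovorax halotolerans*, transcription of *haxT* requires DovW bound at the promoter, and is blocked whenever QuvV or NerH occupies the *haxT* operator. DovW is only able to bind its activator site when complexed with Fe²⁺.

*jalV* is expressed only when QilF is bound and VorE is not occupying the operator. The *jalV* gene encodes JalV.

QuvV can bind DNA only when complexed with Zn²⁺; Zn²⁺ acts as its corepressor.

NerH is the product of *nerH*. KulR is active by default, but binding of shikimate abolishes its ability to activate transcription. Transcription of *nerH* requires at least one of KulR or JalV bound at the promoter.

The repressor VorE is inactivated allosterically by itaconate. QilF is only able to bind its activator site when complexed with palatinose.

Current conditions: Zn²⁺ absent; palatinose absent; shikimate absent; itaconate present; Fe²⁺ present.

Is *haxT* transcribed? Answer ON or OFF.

Zn²⁺ is absent, so QuvV is inactive.
Shikimate is absent, so KulR is active.
Itaconate is present, so VorE is inactive.
Palatinose is absent, so QilF is inactive.
Required activator QilF is absent, so *jalV* is not transcribed.
So JalV is not produced.
Activator KulR is present, so *nerH* is transcribed.
So NerH is produced and active.
Fe²⁺ is present, so DovW is active.
With repressor NerH bound, *haxT* is not transcribed.

OFF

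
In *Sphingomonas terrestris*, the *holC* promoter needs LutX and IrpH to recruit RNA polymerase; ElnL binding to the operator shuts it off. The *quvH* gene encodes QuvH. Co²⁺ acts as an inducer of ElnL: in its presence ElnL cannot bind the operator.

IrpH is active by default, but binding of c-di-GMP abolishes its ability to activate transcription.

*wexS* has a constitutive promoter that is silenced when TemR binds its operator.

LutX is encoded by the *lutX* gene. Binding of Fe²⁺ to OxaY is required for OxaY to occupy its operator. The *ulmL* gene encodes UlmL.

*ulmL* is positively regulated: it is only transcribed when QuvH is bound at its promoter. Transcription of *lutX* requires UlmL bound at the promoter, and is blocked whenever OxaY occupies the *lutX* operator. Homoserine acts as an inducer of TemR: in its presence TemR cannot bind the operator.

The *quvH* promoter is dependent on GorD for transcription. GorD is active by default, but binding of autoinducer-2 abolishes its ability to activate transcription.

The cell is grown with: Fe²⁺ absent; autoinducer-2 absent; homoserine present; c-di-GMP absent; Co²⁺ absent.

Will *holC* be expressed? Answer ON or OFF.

Autoinducer-2 is absent, so GorD is active.
No repressor is bound and GorD is active, so *quvH* is transcribed.
So QuvH is produced and active.
No repressor is bound and QuvH is active, so *ulmL* is transcribed.
So UlmL is produced and active.
Fe²⁺ is absent, so OxaY is inactive.
No repressor is bound and UlmL is active, so *lutX* is transcribed.
So LutX is produced and active.
c-di-GMP is absent, so IrpH is active.
Co²⁺ is absent, so ElnL is active.
With repressor ElnL bound, *holC* is not transcribed.

OFF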